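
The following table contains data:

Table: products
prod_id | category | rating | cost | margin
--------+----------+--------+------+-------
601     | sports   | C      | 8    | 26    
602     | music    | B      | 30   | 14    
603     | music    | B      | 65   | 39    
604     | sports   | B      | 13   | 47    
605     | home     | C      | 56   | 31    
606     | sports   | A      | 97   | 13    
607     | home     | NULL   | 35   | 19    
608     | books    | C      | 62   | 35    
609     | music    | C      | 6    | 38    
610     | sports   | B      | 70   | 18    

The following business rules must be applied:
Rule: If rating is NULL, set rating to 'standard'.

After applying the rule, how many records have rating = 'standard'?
1

Step 1: Count records where rating IS NULL
Step 2: Found 1 records with NULL rating
Step 3: These records will have rating set to 'standard'
Step 4: Records already having rating = 'standard': 0
Step 5: Answer: 1 + 0 = 1 records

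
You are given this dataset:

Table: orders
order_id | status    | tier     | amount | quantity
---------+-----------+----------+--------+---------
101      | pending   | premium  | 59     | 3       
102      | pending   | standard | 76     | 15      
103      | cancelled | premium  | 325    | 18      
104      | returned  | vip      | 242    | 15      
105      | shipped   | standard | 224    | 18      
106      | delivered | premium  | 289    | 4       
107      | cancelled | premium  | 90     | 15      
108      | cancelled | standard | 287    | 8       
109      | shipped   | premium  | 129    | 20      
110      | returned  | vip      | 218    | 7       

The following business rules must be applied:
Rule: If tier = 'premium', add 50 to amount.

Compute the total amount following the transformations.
2189

Step 1: Count records where tier = 'premium': 5
Step 2: Total bonus added: 5 × 50 = 250
Step 3: Original sum of amount: 1939
Step 4: Final sum = 1939 + 250 = 2189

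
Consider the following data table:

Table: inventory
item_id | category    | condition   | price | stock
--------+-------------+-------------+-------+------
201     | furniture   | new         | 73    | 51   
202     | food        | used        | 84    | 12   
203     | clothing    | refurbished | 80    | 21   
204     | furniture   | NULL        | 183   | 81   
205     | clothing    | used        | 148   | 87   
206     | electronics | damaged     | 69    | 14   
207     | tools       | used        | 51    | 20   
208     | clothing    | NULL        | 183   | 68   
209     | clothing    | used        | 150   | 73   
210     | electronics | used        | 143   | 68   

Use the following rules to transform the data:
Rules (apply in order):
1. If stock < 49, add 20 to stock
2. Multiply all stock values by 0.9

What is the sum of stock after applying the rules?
517.5

Step 1: Apply Rule 1 - Add 20 to records with stock < 49
  - 4 records affected: 67 + (4 × 20) = 147
  - Unaffected records: 428
  - Sum after Rule 1: 575
Step 2: Apply Rule 2 - Multiply all by 0.9
  - 575 × 0.9 = 517.5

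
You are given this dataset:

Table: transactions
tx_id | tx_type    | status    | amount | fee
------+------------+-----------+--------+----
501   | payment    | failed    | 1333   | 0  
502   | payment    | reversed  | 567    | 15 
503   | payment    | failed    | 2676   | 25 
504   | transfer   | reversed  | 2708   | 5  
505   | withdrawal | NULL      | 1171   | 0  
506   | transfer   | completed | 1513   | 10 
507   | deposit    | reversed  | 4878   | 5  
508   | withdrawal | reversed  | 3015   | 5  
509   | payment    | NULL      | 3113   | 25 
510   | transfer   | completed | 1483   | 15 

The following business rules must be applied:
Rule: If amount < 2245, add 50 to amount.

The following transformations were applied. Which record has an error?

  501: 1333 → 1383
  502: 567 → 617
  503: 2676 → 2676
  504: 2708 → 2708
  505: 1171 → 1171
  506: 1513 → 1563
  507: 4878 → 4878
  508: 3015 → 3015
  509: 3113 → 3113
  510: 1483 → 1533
Record 505 has an error. The correct transformed value should be 1221, not 1171.

Step 1: Check each record against the rule
Step 2: Record 505 has amount = 1171
Step 3: Since 1171 < 2245, the bonus should have been applied
Step 4: Correct value = 1221, but claimed value = 1171
Conclusion: Record 505 has the error.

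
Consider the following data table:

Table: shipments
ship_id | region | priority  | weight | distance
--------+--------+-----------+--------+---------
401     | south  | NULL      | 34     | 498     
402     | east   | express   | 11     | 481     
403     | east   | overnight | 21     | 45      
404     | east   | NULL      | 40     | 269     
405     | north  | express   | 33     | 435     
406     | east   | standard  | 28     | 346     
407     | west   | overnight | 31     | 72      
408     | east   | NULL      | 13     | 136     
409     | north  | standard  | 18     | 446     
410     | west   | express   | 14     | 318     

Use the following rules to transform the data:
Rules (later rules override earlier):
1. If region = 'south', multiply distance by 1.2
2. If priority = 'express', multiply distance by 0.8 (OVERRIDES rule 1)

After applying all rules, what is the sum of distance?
2898.8

Step 1: Rule 2 takes priority for records with priority = 'express'
  - 3 records: 1234 × 0.8 = 987.2
Step 2: Rule 1 applies to remaining records with region = 'south'
  - 1 records: 498 × 1.2 = 597.6
Step 3: Other records unchanged: 1314
Step 4: Final sum = 987.2 + 597.6 + 1314 = 2898.8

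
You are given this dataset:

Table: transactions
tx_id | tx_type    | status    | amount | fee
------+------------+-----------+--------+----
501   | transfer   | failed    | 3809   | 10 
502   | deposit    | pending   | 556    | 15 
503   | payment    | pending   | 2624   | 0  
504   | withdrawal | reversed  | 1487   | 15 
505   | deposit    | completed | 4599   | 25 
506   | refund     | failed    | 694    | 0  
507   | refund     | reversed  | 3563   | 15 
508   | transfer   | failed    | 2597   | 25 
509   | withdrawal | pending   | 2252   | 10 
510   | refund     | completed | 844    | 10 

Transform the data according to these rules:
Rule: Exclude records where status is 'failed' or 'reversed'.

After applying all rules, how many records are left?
5

Step 1: Count records to exclude
  - 3 (failed) + 2 (reversed) = 5 records
Step 2: Total records: 10
Step 3: Remaining = 10 - 5 = 5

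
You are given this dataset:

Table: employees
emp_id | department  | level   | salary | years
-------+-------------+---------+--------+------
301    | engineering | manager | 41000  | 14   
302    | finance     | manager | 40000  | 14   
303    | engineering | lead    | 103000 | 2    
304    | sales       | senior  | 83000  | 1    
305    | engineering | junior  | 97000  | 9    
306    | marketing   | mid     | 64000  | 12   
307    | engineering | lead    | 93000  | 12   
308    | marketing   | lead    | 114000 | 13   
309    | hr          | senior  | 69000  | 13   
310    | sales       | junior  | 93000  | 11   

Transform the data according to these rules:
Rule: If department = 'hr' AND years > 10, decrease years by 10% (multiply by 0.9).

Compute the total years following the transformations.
99.7

Step 1: Find records where department = 'hr' AND years > 10
Step 2: 1 records match, summing to 13
Step 3: After multiplier: 13 × 0.9 = 11.7
Step 4: Unaffected records sum: 88
Step 5: Final sum = 11.7 + 88 = 99.7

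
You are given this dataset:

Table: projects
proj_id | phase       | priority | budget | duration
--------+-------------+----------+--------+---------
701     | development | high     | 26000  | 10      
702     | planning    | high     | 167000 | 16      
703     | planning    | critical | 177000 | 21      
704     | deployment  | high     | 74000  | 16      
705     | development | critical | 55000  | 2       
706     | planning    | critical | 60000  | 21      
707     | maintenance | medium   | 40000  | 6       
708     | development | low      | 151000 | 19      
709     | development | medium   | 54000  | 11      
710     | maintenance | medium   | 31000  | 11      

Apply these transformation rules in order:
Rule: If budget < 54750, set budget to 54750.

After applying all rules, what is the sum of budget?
903000

Step 1: 4 records have budget < 54750
Step 2: These records originally summed to 151000
Step 3: After setting to minimum: 4 × 54750 = 219000
Step 4: Unaffected records sum: 684000
Step 5: Final sum = 219000 + 684000 = 903000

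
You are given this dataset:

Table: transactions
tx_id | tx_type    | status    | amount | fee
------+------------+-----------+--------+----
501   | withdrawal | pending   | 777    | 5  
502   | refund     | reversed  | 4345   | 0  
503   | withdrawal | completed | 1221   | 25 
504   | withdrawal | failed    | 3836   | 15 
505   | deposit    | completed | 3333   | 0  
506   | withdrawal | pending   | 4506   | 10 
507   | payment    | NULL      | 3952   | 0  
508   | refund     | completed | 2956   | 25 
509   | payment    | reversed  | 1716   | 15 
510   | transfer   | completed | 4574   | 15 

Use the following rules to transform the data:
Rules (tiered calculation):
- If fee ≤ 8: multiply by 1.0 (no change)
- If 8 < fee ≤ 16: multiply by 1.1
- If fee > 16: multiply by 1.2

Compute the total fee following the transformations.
125.5

Step 1: Tier 1 (fee ≤ 8): 4 records, sum = 5 × 1.0 = 5.0
Step 2: Tier 2 (8 < fee ≤ 16): 4 records, sum = 55 × 1.1 = 60.5
Step 3: Tier 3 (fee > 16): 2 records, sum = 50 × 1.2 = 60.0
Step 4: Final sum = 5.0 + 60.5 + 60.0 = 125.5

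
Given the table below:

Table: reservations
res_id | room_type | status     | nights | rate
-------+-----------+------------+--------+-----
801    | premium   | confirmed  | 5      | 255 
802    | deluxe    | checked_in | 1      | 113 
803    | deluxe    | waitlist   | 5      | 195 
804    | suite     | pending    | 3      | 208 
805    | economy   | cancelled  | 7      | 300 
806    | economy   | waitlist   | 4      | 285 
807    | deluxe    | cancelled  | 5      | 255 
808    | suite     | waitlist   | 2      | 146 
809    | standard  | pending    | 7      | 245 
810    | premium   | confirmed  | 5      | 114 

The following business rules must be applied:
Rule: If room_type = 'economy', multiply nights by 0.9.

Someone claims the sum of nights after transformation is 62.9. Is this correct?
No, the correct result is 42.9.

Step 1: Calculate the correct sum after transformation
Step 2: Apply multiplier 0.9 to records where room_type = 'economy'
Step 3: Correct result = 42.9
Step 4: Claimed result = 62.9
Step 5: 42.9 ≠ 62.9
Conclusion: The claimed result is incorrect. The correct answer is 42.9.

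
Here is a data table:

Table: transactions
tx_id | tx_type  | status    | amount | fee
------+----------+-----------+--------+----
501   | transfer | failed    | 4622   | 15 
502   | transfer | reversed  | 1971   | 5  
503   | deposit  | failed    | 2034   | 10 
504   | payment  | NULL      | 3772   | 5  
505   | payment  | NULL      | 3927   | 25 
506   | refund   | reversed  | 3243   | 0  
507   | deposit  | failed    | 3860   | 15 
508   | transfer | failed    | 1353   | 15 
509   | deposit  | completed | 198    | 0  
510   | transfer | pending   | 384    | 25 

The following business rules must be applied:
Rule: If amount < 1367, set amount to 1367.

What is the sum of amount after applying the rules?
27530

Step 1: 3 records have amount < 1367
Step 2: These records originally summed to 1935
Step 3: After setting to minimum: 3 × 1367 = 4101
Step 4: Unaffected records sum: 23429
Step 5: Final sum = 4101 + 23429 = 27530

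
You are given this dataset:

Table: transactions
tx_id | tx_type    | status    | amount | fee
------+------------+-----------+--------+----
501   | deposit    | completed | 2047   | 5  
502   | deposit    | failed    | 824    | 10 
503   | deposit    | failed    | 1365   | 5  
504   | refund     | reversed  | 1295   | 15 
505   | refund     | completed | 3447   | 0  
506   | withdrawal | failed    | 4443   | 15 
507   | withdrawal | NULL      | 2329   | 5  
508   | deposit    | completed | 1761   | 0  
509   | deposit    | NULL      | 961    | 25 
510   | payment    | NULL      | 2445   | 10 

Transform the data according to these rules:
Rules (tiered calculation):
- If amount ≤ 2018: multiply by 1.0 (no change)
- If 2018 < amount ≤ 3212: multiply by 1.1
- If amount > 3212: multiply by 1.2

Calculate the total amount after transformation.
23177.1

Step 1: Tier 1 (amount ≤ 2018): 5 records, sum = 6206 × 1.0 = 6206.0
Step 2: Tier 2 (2018 < amount ≤ 3212): 3 records, sum = 6821 × 1.1 = 7503.1
Step 3: Tier 3 (amount > 3212): 2 records, sum = 7890 × 1.2 = 9468.0
Step 4: Final sum = 6206.0 + 7503.1 + 9468.0 = 23177.1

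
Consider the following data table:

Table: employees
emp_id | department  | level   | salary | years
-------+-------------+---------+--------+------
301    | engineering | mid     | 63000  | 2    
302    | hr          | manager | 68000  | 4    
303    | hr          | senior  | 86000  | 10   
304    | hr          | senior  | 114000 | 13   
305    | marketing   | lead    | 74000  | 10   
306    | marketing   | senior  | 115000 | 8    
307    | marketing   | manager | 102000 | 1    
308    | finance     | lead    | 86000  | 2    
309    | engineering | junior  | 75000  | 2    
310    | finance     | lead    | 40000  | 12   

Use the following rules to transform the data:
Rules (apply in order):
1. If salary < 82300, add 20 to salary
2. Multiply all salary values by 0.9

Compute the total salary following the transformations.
740790.0

Step 1: Apply Rule 1 - Add 20 to records with salary < 82300
  - 5 records affected: 320000 + (5 × 20) = 320100
  - Unaffected records: 503000
  - Sum after Rule 1: 823100
Step 2: Apply Rule 2 - Multiply all by 0.9
  - 823100 × 0.9 = 740790.0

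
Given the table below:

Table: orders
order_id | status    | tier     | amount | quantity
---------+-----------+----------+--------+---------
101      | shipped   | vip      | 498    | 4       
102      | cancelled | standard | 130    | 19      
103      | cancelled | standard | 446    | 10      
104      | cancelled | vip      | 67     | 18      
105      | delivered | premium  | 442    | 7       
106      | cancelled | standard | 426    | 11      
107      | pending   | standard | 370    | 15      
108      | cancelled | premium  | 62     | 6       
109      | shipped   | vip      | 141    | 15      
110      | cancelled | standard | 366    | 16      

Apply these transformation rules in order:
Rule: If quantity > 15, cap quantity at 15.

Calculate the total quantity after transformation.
113

Step 1: 3 records have quantity > 15
Step 2: These records originally summed to 53
Step 3: After capping: 3 × 15 = 45
Step 4: Unaffected records sum: 68
Step 5: Final sum = 45 + 68 = 113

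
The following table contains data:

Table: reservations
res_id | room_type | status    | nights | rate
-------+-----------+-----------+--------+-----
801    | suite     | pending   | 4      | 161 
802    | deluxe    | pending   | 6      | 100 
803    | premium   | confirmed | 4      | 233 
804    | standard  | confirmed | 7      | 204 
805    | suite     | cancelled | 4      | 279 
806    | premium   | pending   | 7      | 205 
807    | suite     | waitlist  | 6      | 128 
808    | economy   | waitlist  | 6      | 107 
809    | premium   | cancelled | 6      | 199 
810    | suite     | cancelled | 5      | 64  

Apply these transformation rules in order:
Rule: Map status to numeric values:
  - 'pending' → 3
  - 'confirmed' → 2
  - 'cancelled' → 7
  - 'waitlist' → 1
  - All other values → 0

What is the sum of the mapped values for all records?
36

Step 1: Apply mapping to each record
Step 2: Count by status:
  'pending': 3 records × 3 = 9
  'confirmed': 2 records × 2 = 4
  'cancelled': 3 records × 7 = 21
  'waitlist': 2 records × 1 = 2
Step 3: Sum all mapped values = 36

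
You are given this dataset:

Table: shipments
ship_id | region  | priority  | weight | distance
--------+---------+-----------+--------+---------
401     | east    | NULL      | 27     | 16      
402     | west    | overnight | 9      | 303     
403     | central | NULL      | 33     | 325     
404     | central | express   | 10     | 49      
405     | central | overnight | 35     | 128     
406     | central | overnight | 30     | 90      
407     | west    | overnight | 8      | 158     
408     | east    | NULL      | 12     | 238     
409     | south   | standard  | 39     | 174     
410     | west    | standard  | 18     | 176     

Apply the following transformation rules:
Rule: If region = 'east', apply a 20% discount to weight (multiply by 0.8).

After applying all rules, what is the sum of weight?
213.2

Step 1: Records with region = 'east' have total weight = 39
Step 2: Apply multiplier: 39 × 0.8 = 31.2
Step 3: Other records total: 182
Step 4: Final sum = 31.2 + 182 = 213.2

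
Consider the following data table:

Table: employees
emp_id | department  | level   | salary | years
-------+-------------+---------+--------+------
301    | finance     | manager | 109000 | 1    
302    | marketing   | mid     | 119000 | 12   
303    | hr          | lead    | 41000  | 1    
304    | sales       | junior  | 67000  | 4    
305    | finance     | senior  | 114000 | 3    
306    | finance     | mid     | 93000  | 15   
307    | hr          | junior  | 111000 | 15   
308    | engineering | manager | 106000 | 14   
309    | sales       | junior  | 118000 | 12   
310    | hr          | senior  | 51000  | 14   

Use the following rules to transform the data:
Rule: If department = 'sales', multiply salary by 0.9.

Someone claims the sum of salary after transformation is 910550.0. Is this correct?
No, the correct result is 910500.0.

Step 1: Calculate the correct sum after transformation
Step 2: Apply multiplier 0.9 to records where department = 'sales'
Step 3: Correct result = 910500.0
Step 4: Claimed result = 910550.0
Step 5: 910500.0 ≠ 910550.0
Conclusion: The claimed result is incorrect. The correct answer is 910500.0.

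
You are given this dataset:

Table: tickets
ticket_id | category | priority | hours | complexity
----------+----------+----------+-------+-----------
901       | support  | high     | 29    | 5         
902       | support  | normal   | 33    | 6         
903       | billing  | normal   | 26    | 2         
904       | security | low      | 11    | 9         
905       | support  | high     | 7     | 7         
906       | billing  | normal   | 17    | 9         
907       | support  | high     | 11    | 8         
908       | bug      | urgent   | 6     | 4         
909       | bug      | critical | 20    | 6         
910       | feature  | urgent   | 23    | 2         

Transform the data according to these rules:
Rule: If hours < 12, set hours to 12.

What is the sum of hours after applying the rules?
196

Step 1: 4 records have hours < 12
Step 2: These records originally summed to 35
Step 3: After setting to minimum: 4 × 12 = 48
Step 4: Unaffected records sum: 148
Step 5: Final sum = 48 + 148 = 196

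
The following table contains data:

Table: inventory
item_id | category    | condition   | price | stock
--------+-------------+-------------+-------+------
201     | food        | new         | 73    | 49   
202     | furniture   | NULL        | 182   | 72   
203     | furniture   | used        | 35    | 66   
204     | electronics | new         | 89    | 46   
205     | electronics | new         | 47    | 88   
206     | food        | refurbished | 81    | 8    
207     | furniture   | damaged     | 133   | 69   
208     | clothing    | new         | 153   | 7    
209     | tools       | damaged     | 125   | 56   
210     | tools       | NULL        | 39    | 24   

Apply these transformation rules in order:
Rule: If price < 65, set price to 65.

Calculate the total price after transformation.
1031

Step 1: 3 records have price < 65
Step 2: These records originally summed to 121
Step 3: After setting to minimum: 3 × 65 = 195
Step 4: Unaffected records sum: 836
Step 5: Final sum = 195 + 836 = 1031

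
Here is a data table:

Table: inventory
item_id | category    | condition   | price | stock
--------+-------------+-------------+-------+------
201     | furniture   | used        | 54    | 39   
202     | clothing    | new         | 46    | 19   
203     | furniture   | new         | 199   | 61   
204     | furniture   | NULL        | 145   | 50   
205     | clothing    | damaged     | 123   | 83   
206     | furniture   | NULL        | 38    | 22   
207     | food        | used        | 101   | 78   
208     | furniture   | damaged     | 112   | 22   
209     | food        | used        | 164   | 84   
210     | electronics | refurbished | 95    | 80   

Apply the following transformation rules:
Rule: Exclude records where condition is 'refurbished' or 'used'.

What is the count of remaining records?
6

Step 1: Count records to exclude
  - 1 (refurbished) + 3 (used) = 4 records
Step 2: Total records: 10
Step 3: Remaining = 10 - 4 = 6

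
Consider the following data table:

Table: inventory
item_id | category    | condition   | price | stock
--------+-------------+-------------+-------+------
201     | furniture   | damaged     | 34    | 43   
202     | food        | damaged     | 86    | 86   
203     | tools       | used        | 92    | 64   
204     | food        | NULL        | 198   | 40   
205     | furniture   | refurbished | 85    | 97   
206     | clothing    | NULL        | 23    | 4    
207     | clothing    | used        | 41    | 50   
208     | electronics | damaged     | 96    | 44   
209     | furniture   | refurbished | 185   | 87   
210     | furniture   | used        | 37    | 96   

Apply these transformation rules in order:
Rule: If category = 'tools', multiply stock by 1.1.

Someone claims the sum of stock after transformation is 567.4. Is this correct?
No, the correct result is 617.4.

Step 1: Calculate the correct sum after transformation
Step 2: Apply multiplier 1.1 to records where category = 'tools'
Step 3: Correct result = 617.4
Step 4: Claimed result = 567.4
Step 5: 617.4 ≠ 567.4
Conclusion: The claimed result is incorrect. The correct answer is 617.4.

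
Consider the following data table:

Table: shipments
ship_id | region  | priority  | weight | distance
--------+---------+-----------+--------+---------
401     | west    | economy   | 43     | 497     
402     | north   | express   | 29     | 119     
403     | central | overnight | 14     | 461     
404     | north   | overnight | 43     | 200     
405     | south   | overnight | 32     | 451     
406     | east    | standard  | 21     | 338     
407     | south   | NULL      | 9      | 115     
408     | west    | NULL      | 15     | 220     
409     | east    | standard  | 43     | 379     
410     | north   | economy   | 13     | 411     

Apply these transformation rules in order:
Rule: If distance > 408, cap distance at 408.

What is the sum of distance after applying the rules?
3003

Step 1: 4 records have distance > 408
Step 2: These records originally summed to 1820
Step 3: After capping: 4 × 408 = 1632
Step 4: Unaffected records sum: 1371
Step 5: Final sum = 1632 + 1371 = 3003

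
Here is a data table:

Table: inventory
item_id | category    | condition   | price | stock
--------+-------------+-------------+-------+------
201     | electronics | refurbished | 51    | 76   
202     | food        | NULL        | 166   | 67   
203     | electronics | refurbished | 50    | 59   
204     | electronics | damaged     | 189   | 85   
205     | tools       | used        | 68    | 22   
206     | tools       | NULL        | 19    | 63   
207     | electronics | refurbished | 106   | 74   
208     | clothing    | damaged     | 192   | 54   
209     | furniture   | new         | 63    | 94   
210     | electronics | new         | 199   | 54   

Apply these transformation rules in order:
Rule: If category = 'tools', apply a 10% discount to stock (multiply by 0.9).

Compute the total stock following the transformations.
639.5

Step 1: Records with category = 'tools' have total stock = 85
Step 2: Apply multiplier: 85 × 0.9 = 76.5
Step 3: Other records total: 563
Step 4: Final sum = 76.5 + 563 = 639.5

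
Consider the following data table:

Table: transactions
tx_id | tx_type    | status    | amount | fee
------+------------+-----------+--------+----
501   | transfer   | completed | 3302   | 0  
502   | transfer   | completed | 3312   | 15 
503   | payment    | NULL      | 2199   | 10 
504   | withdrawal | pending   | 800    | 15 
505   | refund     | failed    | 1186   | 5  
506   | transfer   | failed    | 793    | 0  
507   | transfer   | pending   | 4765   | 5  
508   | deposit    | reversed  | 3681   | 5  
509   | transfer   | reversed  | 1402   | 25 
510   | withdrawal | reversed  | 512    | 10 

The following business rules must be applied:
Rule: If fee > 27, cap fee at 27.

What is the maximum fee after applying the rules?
25

Step 1: Original maximum fee = 25
Step 2: Check cap of 27 against maximum
Step 3: No records exceed the cap (max 25 <= cap 27), so no capping applies
Step 4: Maximum after transformation = 25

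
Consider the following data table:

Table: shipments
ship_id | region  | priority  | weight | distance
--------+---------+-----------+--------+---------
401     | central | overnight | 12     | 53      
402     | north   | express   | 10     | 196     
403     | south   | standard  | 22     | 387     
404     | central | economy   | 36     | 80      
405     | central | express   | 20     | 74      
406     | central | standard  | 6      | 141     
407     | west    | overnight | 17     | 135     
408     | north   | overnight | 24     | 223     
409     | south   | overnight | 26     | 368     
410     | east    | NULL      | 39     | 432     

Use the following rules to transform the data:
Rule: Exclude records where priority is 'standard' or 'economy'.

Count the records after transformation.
7

Step 1: Count records to exclude
  - 2 (standard) + 1 (economy) = 3 records
Step 2: Total records: 10
Step 3: Remaining = 10 - 3 = 7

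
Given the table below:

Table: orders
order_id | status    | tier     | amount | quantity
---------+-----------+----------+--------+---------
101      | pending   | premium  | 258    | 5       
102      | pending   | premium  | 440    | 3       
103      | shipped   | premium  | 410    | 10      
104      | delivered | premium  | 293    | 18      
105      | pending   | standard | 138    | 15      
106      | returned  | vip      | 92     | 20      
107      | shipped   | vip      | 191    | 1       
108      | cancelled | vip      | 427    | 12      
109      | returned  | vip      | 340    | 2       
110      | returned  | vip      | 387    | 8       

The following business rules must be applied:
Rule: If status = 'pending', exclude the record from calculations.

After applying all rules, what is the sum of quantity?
71

Step 1: Identify records where status = 'pending'
Step 2: The excluded records sum to 23
Step 3: Original total quantity = 94
Step 4: Remaining total = 94 - 23 = 71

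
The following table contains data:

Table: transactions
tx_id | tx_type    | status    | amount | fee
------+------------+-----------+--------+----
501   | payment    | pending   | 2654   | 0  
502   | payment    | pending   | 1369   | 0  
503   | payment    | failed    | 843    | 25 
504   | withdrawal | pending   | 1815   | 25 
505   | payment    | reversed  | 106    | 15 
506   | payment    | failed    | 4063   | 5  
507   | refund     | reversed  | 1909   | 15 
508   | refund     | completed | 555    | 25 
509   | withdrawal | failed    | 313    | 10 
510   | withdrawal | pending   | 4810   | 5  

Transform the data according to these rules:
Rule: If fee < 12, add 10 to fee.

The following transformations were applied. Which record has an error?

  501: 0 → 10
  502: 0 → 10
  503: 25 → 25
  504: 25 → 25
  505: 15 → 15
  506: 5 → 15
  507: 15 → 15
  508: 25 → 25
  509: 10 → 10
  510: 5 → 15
Record 509 has an error. The correct transformed value should be 20, not 10.

Step 1: Check each record against the rule
Step 2: Record 509 has fee = 10
Step 3: Since 10 < 12, the bonus should have been applied
Step 4: Correct value = 20, but claimed value = 10
Conclusion: Record 509 has the error.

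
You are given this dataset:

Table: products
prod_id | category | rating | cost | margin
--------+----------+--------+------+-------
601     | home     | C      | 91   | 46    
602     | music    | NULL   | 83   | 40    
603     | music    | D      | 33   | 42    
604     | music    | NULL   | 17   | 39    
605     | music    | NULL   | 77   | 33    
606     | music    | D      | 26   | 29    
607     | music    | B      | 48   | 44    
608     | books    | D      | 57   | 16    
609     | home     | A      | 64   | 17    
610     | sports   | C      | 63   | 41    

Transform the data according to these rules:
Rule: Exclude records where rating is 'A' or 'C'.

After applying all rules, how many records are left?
7

Step 1: Count records to exclude
  - 1 (A) + 2 (C) = 3 records
Step 2: Total records: 10
Step 3: Remaining = 10 - 3 = 7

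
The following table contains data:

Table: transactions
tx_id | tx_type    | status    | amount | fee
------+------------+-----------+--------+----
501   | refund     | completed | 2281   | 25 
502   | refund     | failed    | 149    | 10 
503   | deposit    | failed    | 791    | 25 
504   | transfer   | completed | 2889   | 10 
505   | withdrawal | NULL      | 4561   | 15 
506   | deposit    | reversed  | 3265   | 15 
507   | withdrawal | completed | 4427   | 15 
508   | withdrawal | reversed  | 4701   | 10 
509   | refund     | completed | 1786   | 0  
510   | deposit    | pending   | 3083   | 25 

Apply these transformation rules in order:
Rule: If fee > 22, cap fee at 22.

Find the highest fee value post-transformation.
22

Step 1: Original maximum fee = 25
Step 2: Apply cap at 22
Step 3: 3 records had fee > 22 and were capped
Step 4: Maximum after transformation = 22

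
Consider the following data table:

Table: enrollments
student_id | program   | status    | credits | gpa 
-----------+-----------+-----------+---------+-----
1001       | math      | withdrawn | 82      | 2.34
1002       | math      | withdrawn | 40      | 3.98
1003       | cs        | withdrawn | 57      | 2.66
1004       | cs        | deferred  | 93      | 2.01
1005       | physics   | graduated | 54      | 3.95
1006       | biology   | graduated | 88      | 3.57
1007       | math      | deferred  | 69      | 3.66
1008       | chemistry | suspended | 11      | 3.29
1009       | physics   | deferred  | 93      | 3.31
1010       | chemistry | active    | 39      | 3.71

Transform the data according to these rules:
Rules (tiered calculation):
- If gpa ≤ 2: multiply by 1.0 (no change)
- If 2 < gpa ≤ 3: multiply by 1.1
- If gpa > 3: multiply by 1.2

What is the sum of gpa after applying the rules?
38.27

Step 1: Tier 1 (gpa ≤ 2): 0 records, sum = 0 × 1.0 = 0.0
Step 2: Tier 2 (2 < gpa ≤ 3): 3 records, sum = 7.01 × 1.1 = 7.71
Step 3: Tier 3 (gpa > 3): 7 records, sum = 25.47 × 1.2 = 30.56
Step 4: Final sum = 0.0 + 7.71 + 30.56 = 38.27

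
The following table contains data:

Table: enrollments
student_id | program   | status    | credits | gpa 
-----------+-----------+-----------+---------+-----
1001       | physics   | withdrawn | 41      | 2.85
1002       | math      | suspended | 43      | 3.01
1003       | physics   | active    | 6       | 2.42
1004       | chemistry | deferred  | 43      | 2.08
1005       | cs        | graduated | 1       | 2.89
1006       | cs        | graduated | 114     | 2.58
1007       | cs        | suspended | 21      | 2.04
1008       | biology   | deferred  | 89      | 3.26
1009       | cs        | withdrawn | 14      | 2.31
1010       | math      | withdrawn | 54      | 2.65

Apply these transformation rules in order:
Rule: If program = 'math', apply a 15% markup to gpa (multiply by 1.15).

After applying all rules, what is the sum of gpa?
26.94

Step 1: Records with program = 'math' have total gpa = 5.66
Step 2: Apply multiplier: 5.66 × 1.15 = 6.51
Step 3: Other records total: 20.43
Step 4: Final sum = 6.51 + 20.43 = 26.94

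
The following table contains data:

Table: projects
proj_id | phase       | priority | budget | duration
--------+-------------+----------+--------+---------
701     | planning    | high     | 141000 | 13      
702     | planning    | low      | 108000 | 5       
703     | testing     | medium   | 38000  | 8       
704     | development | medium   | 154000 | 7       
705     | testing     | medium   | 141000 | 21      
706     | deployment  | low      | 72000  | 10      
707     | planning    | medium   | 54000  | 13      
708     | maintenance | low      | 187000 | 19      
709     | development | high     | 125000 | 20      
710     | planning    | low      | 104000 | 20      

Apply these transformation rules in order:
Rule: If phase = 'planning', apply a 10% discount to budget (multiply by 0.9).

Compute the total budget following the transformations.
1083300.0

Step 1: Records with phase = 'planning' have total budget = 407000
Step 2: Apply multiplier: 407000 × 0.9 = 366300.0
Step 3: Other records total: 717000
Step 4: Final sum = 366300.0 + 717000 = 1083300.0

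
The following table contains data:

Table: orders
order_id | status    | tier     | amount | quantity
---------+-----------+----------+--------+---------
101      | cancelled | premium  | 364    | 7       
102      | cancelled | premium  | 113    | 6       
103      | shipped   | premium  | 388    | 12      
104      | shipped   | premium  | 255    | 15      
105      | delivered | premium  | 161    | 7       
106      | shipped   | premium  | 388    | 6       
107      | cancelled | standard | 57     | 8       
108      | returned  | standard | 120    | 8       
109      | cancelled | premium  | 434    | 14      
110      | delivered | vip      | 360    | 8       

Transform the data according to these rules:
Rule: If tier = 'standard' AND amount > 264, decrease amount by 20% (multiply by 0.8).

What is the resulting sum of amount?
2640

Step 1: Find records where tier = 'standard' AND amount > 264
Step 2: 0 records match, summing to 0
Step 3: After multiplier: 0 × 0.8 = 0.0
Step 4: Unaffected records sum: 2640
Step 5: Final sum = 0.0 + 2640 = 2640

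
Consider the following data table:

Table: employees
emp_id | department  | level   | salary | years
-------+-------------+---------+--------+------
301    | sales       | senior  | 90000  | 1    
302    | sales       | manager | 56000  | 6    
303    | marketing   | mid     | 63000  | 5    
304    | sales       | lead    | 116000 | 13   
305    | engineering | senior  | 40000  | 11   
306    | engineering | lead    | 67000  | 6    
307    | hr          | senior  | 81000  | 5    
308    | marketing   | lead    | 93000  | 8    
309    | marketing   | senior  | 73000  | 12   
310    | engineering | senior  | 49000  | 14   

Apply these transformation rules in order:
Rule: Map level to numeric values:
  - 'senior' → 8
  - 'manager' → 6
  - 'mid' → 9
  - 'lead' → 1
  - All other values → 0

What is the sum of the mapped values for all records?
58

Step 1: Apply mapping to each record
Step 2: Count by status:
  'senior': 5 records × 8 = 40
  'manager': 1 records × 6 = 6
  'mid': 1 records × 9 = 9
  'lead': 3 records × 1 = 3
Step 3: Sum all mapped values = 58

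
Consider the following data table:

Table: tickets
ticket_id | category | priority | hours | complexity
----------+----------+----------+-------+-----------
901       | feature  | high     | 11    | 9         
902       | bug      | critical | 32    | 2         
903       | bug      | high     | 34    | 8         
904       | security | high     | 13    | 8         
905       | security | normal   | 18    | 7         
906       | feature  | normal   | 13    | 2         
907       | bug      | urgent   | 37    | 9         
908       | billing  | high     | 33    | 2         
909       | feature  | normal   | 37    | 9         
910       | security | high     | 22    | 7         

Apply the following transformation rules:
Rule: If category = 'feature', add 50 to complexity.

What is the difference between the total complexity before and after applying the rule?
150

Step 1: Original sum of complexity = 63
Step 2: 3 records have category = 'feature'
Step 3: Each affected record changes by 50
Step 4: Total change = 3 × 50 = 150
Step 5: New sum = 63 + 150 = 213
Step 6: Difference = |213 - 63| = 150
        (Sum increased by 150)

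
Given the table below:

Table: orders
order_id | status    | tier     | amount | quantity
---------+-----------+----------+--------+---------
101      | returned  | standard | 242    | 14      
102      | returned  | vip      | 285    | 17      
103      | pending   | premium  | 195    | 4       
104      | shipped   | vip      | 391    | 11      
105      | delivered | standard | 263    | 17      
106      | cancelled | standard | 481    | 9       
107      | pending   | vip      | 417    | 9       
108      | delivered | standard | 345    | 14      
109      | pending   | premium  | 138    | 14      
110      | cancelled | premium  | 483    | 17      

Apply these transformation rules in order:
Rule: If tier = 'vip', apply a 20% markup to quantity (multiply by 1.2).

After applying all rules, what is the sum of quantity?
133.4

Step 1: Records with tier = 'vip' have total quantity = 37
Step 2: Apply multiplier: 37 × 1.2 = 44.4
Step 3: Other records total: 89
Step 4: Final sum = 44.4 + 89 = 133.4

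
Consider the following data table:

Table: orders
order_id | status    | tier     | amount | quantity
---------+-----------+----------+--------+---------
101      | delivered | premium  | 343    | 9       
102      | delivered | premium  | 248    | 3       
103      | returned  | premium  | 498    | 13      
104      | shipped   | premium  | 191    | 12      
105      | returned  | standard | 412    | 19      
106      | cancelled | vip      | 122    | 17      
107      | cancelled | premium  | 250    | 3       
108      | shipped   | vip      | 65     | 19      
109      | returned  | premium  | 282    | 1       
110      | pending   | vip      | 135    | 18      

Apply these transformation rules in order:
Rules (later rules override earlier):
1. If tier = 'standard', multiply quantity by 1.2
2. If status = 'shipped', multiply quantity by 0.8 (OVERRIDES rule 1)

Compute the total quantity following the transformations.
111.6

Step 1: Rule 2 takes priority for records with status = 'shipped'
  - 2 records: 31 × 0.8 = 24.8
Step 2: Rule 1 applies to remaining records with tier = 'standard'
  - 1 records: 19 × 1.2 = 22.8
Step 3: Other records unchanged: 64
Step 4: Final sum = 24.8 + 22.8 + 64 = 111.6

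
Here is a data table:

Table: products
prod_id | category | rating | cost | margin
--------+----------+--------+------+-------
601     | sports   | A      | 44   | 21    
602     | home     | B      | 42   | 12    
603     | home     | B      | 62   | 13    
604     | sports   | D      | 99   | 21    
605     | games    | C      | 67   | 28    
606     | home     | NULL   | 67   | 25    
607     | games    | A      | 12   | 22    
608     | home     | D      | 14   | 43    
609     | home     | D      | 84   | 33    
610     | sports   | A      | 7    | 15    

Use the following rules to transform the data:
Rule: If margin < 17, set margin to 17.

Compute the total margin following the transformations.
244

Step 1: 3 records have margin < 17
Step 2: These records originally summed to 40
Step 3: After setting to minimum: 3 × 17 = 51
Step 4: Unaffected records sum: 193
Step 5: Final sum = 51 + 193 = 244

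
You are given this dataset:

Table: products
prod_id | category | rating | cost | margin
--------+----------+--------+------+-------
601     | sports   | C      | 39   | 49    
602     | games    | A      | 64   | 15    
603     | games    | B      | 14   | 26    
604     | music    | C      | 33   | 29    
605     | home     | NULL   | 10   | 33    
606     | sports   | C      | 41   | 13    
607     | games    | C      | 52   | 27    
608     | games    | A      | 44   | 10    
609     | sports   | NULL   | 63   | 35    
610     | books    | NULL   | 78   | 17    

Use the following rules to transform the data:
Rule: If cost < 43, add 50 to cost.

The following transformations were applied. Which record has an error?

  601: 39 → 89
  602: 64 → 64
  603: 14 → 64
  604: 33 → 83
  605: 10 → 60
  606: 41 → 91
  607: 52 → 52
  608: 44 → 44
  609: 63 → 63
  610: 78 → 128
Record 610 has an error. The correct transformed value should be 78, not 128.

Step 1: Check each record against the rule
Step 2: Record 610 has cost = 78
Step 3: Since 78 >= 43, the bonus should not have been applied
Step 4: Correct value = 78, but claimed value = 128
Conclusion: Record 610 has the error.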